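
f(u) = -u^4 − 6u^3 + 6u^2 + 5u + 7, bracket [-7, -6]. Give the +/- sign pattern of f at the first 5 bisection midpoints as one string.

++--+

u = -6.5 gives f = 90.6875, positive; keep [-7, -6.5]
u = -6.75 gives f = 15.964844, positive; keep [-7, -6.75]
u = -6.875 gives f = -28.113525, negative; keep [-6.875, -6.75]
u = -6.8125 gives f = -5.489, negative; keep [-6.8125, -6.75]
u = -6.78125 gives f = 5.3823, positive; keep [-6.8125, -6.78125]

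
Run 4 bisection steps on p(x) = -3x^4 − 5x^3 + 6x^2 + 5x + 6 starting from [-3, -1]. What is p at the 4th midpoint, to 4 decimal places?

m = -2, p(m) = 12 (+); new bracket [-3, -2]
m = -2.5, p(m) = -8.0625 (−); new bracket [-2.5, -2]
m = -2.25, p(m) = 5.191406 (+); new bracket [-2.5, -2.25]
m = -2.375, p(m) = -0.4988 (−); new bracket [-2.375, -2.25]

-0.4988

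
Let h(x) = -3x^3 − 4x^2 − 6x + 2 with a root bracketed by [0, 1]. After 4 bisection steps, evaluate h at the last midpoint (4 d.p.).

-0.3572

h(0.5) = -2.375 < 0, so the root lies in [0, 0.5]
h(0.25) = 0.203125 > 0, so the root lies in [0.25, 0.5]
h(0.375) = -0.970703 < 0, so the root lies in [0.25, 0.375]
h(0.3125) = -0.3572 < 0, so the root lies in [0.25, 0.3125]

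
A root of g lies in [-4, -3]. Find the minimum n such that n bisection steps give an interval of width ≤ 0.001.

Width after n steps is 1/2^n. Need 2^n ≥ 1/0.001 = 1000.
2^9 = 512 < 1000 ≤ 2^10 = 1024, so n = 10.

10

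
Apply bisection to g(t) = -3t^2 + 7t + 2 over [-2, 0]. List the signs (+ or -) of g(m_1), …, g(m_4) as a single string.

g(-1) = -8 < 0, so the root lies in [-1, 0]
g(-0.5) = -2.25 < 0, so the root lies in [-0.5, 0]
g(-0.25) = 0.0625 > 0, so the root lies in [-0.5, -0.25]
g(-0.375) = -1.0469 < 0, so the root lies in [-0.375, -0.25]

--+-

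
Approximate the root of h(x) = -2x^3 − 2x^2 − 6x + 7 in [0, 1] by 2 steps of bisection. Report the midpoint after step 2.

x = 0.5 gives h = 3.25, positive; keep [0.5, 1]
x = 0.75 gives h = 0.53125, positive; keep [0.75, 1]

0.75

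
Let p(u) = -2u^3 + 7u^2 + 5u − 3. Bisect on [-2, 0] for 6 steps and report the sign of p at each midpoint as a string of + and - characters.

+---+-

midpoint -1: p = 1 > 0 → [-1, 0]
midpoint -0.5: p = -3.5 < 0 → [-1, -0.5]
midpoint -0.75: p = -1.96875 < 0 → [-1, -0.75]
midpoint -0.875: p = -0.6758 < 0 → [-1, -0.875]
midpoint -0.9375: p = 0.1128 > 0 → [-0.9375, -0.875]
midpoint -0.90625: p = -0.2936 < 0 → [-0.9375, -0.90625]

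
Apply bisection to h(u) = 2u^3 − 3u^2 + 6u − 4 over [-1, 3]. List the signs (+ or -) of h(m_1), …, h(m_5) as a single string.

midpoint 1: h = 1 > 0 → [-1, 1]
midpoint 0: h = -4 < 0 → [0, 1]
midpoint 0.5: h = -1.5 < 0 → [0.5, 1]
midpoint 0.75: h = -0.3438 < 0 → [0.75, 1]
midpoint 0.875: h = 0.293 > 0 → [0.75, 0.875]

+---+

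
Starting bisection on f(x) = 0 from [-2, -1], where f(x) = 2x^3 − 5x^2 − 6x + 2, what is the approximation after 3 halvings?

-1.125

f(-1.5) = -7 < 0, so the root lies in [-1.5, -1]
f(-1.25) = -2.21875 < 0, so the root lies in [-1.25, -1]
f(-1.125) = -0.425781 < 0, so the root lies in [-1.125, -1]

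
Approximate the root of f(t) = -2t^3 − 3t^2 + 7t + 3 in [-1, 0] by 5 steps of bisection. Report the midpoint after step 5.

-0.40625

m = -0.5, f(m) = -1 (−); new bracket [-0.5, 0]
m = -0.25, f(m) = 1.09375 (+); new bracket [-0.5, -0.25]
m = -0.375, f(m) = 0.058594 (+); new bracket [-0.5, -0.375]
m = -0.4375, f(m) = -0.4692 (−); new bracket [-0.4375, -0.375]
m = -0.40625, f(m) = -0.2048 (−); new bracket [-0.40625, -0.375]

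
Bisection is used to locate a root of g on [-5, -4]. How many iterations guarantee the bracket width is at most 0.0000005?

Width after n steps is 1/2^n. Need 2^n ≥ 1/0.0000005 = 2000000.
2^20 = 1048576 < 2000000 ≤ 2^21 = 2097152, so n = 21.

21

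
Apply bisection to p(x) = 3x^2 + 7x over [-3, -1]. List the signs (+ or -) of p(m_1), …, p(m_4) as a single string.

-+-+

x = -2 gives p = -2, negative; keep [-3, -2]
x = -2.5 gives p = 1.25, positive; keep [-2.5, -2]
x = -2.25 gives p = -0.5625, negative; keep [-2.5, -2.25]
x = -2.375 gives p = 0.2969, positive; keep [-2.375, -2.25]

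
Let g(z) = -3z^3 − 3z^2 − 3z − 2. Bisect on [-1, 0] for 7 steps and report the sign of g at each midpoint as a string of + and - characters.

midpoint -0.5: g = -0.875 < 0 → [-1, -0.5]
midpoint -0.75: g = -0.171875 < 0 → [-1, -0.75]
midpoint -0.875: g = 0.337891 > 0 → [-0.875, -0.75]
midpoint -0.8125: g = 0.0662 > 0 → [-0.8125, -0.75]
midpoint -0.78125: g = -0.0568 < 0 → [-0.8125, -0.78125]
midpoint -0.796875: g = 0.0037 > 0 → [-0.796875, -0.78125]
midpoint -0.7890625: g = -0.0268 < 0 → [-0.796875, -0.7890625]

--++-+-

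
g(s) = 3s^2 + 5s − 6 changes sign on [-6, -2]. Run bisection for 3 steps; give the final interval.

[-2.5, -2]

m = -4, g(m) = 22 (+); new bracket [-4, -2]
m = -3, g(m) = 6 (+); new bracket [-3, -2]
m = -2.5, g(m) = 0.25 (+); new bracket [-2.5, -2]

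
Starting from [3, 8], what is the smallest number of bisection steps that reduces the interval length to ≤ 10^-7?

26

Width after n steps is 5/2^n. Need 2^n ≥ 5/10^-7 = 50000000.
2^25 = 33554432 < 50000000 ≤ 2^26 = 67108864, so n = 26.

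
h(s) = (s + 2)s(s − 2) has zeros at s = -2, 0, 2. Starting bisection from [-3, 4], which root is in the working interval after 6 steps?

2

s = 0.5 gives h = -1.875, negative; keep [0.5, 4]
s = 2.25 gives h = 2.390625, positive; keep [0.5, 2.25]
s = 1.375 gives h = -2.900391, negative; keep [1.375, 2.25]
s = 1.8125 gives h = -1.2957, negative; keep [1.8125, 2.25]
s = 2.03125 gives h = 0.2559, positive; keep [1.8125, 2.03125]
s = 1.921875 gives h = -0.5889, negative; keep [1.921875, 2.03125]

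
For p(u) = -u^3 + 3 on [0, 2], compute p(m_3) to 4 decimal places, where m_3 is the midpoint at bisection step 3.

1.0469

midpoint 1: p = 2 > 0 → [1, 2]
midpoint 1.5: p = -0.375 < 0 → [1, 1.5]
midpoint 1.25: p = 1.046875 > 0 → [1.25, 1.5]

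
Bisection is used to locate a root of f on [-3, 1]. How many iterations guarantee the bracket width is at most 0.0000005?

23

Width after n steps is 4/2^n. Need 2^n ≥ 4/0.0000005 = 8000000.
2^22 = 4194304 < 8000000 ≤ 2^23 = 8388608, so n = 23.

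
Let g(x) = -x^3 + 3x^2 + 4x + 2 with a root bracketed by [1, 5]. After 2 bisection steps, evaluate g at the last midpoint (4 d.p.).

2.0000

x = 3 gives g = 14, positive; keep [3, 5]
x = 4 gives g = 2, positive; keep [4, 5]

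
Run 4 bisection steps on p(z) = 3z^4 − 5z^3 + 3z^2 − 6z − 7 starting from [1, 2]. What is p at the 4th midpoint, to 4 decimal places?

-1.4538

z = 1.5 gives p = -10.9375, negative; keep [1.5, 2]
z = 1.75 gives p = -6.972656, negative; keep [1.75, 2]
z = 1.875 gives p = -3.583252, negative; keep [1.875, 2]
z = 1.9375 gives p = -1.4538, negative; keep [1.9375, 2]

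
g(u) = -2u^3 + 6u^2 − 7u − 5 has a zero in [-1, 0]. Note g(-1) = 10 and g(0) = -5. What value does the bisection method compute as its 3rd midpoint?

-0.375

midpoint -0.5: g = 0.25 > 0 → [-0.5, 0]
midpoint -0.25: g = -2.84375 < 0 → [-0.5, -0.25]
midpoint -0.375: g = -1.425781 < 0 → [-0.5, -0.375]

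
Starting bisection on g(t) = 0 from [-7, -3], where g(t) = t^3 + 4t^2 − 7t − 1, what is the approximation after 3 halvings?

m = -5, g(m) = 9 (+); new bracket [-7, -5]
m = -6, g(m) = -31 (−); new bracket [-6, -5]
m = -5.5, g(m) = -7.875 (−); new bracket [-5.5, -5]

-5.5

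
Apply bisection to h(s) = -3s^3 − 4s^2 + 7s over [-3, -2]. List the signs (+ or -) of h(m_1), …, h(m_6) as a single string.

+-+-+-

midpoint -2.5: h = 4.375 > 0 → [-2.5, -2]
midpoint -2.25: h = -1.828125 < 0 → [-2.5, -2.25]
midpoint -2.375: h = 1.001953 > 0 → [-2.375, -2.25]
midpoint -2.3125: h = -0.4788 < 0 → [-2.375, -2.3125]
midpoint -2.34375: h = 0.2449 > 0 → [-2.34375, -2.3125]
midpoint -2.328125: h = -0.1211 < 0 → [-2.34375, -2.328125]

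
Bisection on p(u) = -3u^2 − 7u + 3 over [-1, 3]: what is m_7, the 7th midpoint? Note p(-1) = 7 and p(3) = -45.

0.34375

m = 1, p(m) = -7 (−); new bracket [-1, 1]
m = 0, p(m) = 3 (+); new bracket [0, 1]
m = 0.5, p(m) = -1.25 (−); new bracket [0, 0.5]
m = 0.25, p(m) = 1.0625 (+); new bracket [0.25, 0.5]
m = 0.375, p(m) = -0.0469 (−); new bracket [0.25, 0.375]
m = 0.3125, p(m) = 0.5195 (+); new bracket [0.3125, 0.375]
m = 0.34375, p(m) = 0.2393 (+); new bracket [0.34375, 0.375]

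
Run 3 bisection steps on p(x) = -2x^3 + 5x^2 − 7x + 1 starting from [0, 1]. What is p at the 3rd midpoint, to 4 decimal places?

0.1992

m = 0.5, p(m) = -1.5 (−); new bracket [0, 0.5]
m = 0.25, p(m) = -0.46875 (−); new bracket [0, 0.25]
m = 0.125, p(m) = 0.199219 (+); new bracket [0.125, 0.25]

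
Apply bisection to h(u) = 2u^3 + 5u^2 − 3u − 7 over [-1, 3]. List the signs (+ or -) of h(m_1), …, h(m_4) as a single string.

m = 1, h(m) = -3 (−); new bracket [1, 3]
m = 2, h(m) = 23 (+); new bracket [1, 2]
m = 1.5, h(m) = 6.5 (+); new bracket [1, 1.5]
m = 1.25, h(m) = 0.9688 (+); new bracket [1, 1.25]

-+++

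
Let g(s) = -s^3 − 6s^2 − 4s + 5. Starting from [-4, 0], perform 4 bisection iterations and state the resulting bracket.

[-1.75, -1.5]

m = -2, g(m) = -3 (−); new bracket [-2, 0]
m = -1, g(m) = 4 (+); new bracket [-2, -1]
m = -1.5, g(m) = 0.875 (+); new bracket [-2, -1.5]
m = -1.75, g(m) = -1.0156 (−); new bracket [-1.75, -1.5]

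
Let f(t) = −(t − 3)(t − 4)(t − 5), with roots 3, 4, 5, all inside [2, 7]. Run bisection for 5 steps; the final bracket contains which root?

5

midpoint 4.5: f = 0.375 > 0 → [4.5, 7]
midpoint 5.75: f = -3.609375 < 0 → [4.5, 5.75]
midpoint 5.125: f = -0.298828 < 0 → [4.5, 5.125]
midpoint 4.8125: f = 0.2761 > 0 → [4.8125, 5.125]
midpoint 4.96875: f = 0.0596 > 0 → [4.96875, 5.125]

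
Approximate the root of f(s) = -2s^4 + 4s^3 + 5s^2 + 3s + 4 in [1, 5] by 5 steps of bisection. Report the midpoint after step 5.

s = 3 gives f = 4, positive; keep [3, 5]
s = 4 gives f = -160, negative; keep [3, 4]
s = 3.5 gives f = -52.875, negative; keep [3, 3.5]
s = 3.25 gives f = -19.2578, negative; keep [3, 3.25]
s = 3.125 gives f = -6.4614, negative; keep [3, 3.125]

3.125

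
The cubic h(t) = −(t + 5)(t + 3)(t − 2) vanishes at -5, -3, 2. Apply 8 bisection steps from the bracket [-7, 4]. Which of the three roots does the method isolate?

m = -1.5, h(m) = 18.375 (+); new bracket [-1.5, 4]
m = 1.25, h(m) = 19.921875 (+); new bracket [1.25, 4]
m = 2.625, h(m) = -26.806641 (−); new bracket [1.25, 2.625]
m = 1.9375, h(m) = 2.1409 (+); new bracket [1.9375, 2.625]
m = 2.28125, h(m) = -10.8152 (−); new bracket [1.9375, 2.28125]
m = 2.109375, h(m) = -3.973 (−); new bracket [1.9375, 2.109375]
m = 2.0234375, h(m) = -0.8269 (−); new bracket [1.9375, 2.0234375]
m = 1.98046875, h(m) = 0.679 (+); new bracket [1.98046875, 2.0234375]

2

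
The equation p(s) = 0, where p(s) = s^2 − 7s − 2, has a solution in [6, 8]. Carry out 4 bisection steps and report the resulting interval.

p(7) = -2 < 0, so the root lies in [7, 8]
p(7.5) = 1.75 > 0, so the root lies in [7, 7.5]
p(7.25) = -0.1875 < 0, so the root lies in [7.25, 7.5]
p(7.375) = 0.7656 > 0, so the root lies in [7.25, 7.375]

[7.25, 7.375]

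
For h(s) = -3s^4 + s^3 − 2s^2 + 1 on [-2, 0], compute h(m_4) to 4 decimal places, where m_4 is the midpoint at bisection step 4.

-0.4832

h(-1) = -5 < 0, so the root lies in [-1, 0]
h(-0.5) = 0.1875 > 0, so the root lies in [-1, -0.5]
h(-0.75) = -1.496094 < 0, so the root lies in [-0.75, -0.5]
h(-0.625) = -0.4832 < 0, so the root lies in [-0.625, -0.5]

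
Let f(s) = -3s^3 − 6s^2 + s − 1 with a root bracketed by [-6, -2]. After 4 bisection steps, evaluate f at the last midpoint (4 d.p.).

m = -4, f(m) = 91 (+); new bracket [-4, -2]
m = -3, f(m) = 23 (+); new bracket [-3, -2]
m = -2.5, f(m) = 5.875 (+); new bracket [-2.5, -2]
m = -2.25, f(m) = 0.5469 (+); new bracket [-2.25, -2]

0.5469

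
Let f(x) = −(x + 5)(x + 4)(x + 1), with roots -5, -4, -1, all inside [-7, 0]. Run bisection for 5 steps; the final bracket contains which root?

midpoint -3.5: f = 1.875 > 0 → [-3.5, 0]
midpoint -1.75: f = 5.484375 > 0 → [-1.75, 0]
midpoint -0.875: f = -1.611328 < 0 → [-1.75, -0.875]
midpoint -1.3125: f = 3.0969 > 0 → [-1.3125, -0.875]
midpoint -1.09375: f = 1.0643 > 0 → [-1.09375, -0.875]

-1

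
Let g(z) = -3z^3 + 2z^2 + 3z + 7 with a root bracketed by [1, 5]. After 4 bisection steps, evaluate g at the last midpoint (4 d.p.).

g(3) = -47 < 0, so the root lies in [1, 3]
g(2) = -3 < 0, so the root lies in [1, 2]
g(1.5) = 5.875 > 0, so the root lies in [1.5, 2]
g(1.75) = 2.2969 > 0, so the root lies in [1.75, 2]

2.2969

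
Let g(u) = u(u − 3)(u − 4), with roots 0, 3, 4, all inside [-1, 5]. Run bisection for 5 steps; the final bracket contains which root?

0

g(2) = 4 > 0, so the root lies in [-1, 2]
g(0.5) = 4.375 > 0, so the root lies in [-1, 0.5]
g(-0.25) = -3.453125 < 0, so the root lies in [-0.25, 0.5]
g(0.125) = 1.3926 > 0, so the root lies in [-0.25, 0.125]
g(-0.0625) = -0.7776 < 0, so the root lies in [-0.0625, 0.125]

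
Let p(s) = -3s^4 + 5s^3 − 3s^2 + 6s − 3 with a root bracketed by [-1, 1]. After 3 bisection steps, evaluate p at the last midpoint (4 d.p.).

0.9727

midpoint 0: p = -3 < 0 → [0, 1]
midpoint 0.5: p = -0.3125 < 0 → [0.5, 1]
midpoint 0.75: p = 0.972656 > 0 → [0.5, 0.75]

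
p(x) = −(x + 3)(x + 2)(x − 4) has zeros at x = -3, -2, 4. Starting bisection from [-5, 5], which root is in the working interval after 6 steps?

4

midpoint 0: p = 24 > 0 → [0, 5]
midpoint 2.5: p = 37.125 > 0 → [2.5, 5]
midpoint 3.75: p = 9.703125 > 0 → [3.75, 5]
midpoint 4.375: p = -17.6309 < 0 → [3.75, 4.375]
midpoint 4.0625: p = -2.676 < 0 → [3.75, 4.0625]
midpoint 3.90625: p = 3.8241 > 0 → [3.90625, 4.0625]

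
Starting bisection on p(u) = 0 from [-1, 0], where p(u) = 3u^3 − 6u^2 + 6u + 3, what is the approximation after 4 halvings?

-0.3125

m = -0.5, p(m) = -1.875 (−); new bracket [-0.5, 0]
m = -0.25, p(m) = 1.078125 (+); new bracket [-0.5, -0.25]
m = -0.375, p(m) = -0.251953 (−); new bracket [-0.375, -0.25]
m = -0.3125, p(m) = 0.4475 (+); new bracket [-0.375, -0.3125]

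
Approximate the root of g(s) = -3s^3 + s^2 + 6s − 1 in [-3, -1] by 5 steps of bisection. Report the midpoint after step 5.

g(-2) = 15 > 0, so the root lies in [-2, -1]
g(-1.5) = 2.375 > 0, so the root lies in [-1.5, -1]
g(-1.25) = -1.078125 < 0, so the root lies in [-1.5, -1.25]
g(-1.375) = 0.4395 > 0, so the root lies in [-1.375, -1.25]
g(-1.3125) = -0.3694 < 0, so the root lies in [-1.375, -1.3125]

-1.3125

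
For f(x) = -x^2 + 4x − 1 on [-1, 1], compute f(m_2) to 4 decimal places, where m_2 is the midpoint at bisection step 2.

0.7500

f(0) = -1 < 0, so the root lies in [0, 1]
f(0.5) = 0.75 > 0, so the root lies in [0, 0.5]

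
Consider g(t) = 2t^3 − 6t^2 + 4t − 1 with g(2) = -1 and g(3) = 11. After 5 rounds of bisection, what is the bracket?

[2.1875, 2.21875]

g(2.5) = 2.75 > 0, so the root lies in [2, 2.5]
g(2.25) = 0.40625 > 0, so the root lies in [2, 2.25]
g(2.125) = -0.402344 < 0, so the root lies in [2.125, 2.25]
g(2.1875) = -0.0259 < 0, so the root lies in [2.1875, 2.25]
g(2.21875) = 0.183 > 0, so the root lies in [2.1875, 2.21875]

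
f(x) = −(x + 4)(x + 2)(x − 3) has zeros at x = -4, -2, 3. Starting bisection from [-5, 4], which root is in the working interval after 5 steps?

f(-0.5) = 18.375 > 0, so the root lies in [-0.5, 4]
f(1.75) = 26.953125 > 0, so the root lies in [1.75, 4]
f(2.875) = 4.189453 > 0, so the root lies in [2.875, 4]
f(3.4375) = -17.6931 < 0, so the root lies in [2.875, 3.4375]
f(3.15625) = -5.7655 < 0, so the root lies in [2.875, 3.15625]

3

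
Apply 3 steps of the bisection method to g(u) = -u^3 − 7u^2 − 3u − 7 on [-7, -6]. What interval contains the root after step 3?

m = -6.5, g(m) = -8.625 (−); new bracket [-7, -6.5]
m = -6.75, g(m) = 1.859375 (+); new bracket [-6.75, -6.5]
m = -6.625, g(m) = -3.583984 (−); new bracket [-6.75, -6.625]

[-6.75, -6.625]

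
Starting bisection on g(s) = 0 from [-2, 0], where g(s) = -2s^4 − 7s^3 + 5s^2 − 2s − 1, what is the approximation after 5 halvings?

-0.3125

s = -1 gives g = 11, positive; keep [-1, 0]
s = -0.5 gives g = 2, positive; keep [-0.5, 0]
s = -0.25 gives g = -0.085938, negative; keep [-0.5, -0.25]
s = -0.375 gives g = 0.7827, positive; keep [-0.375, -0.25]
s = -0.3125 gives g = 0.3078, positive; keep [-0.3125, -0.25]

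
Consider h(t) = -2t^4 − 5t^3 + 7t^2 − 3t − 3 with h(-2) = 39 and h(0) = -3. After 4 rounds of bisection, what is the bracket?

[-0.5, -0.375]

m = -1, h(m) = 10 (+); new bracket [-1, 0]
m = -0.5, h(m) = 0.75 (+); new bracket [-0.5, 0]
m = -0.25, h(m) = -1.742188 (−); new bracket [-0.5, -0.25]
m = -0.375, h(m) = -0.6665 (−); new bracket [-0.5, -0.375]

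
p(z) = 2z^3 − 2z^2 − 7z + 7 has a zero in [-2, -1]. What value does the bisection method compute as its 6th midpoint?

-1.859375

p(-1.5) = 6.25 > 0, so the root lies in [-2, -1.5]
p(-1.75) = 2.40625 > 0, so the root lies in [-2, -1.75]
p(-1.875) = -0.089844 < 0, so the root lies in [-1.875, -1.75]
p(-1.8125) = 1.2085 > 0, so the root lies in [-1.875, -1.8125]
p(-1.84375) = 0.5721 > 0, so the root lies in [-1.875, -1.84375]
p(-1.859375) = 0.2443 > 0, so the root lies in [-1.875, -1.859375]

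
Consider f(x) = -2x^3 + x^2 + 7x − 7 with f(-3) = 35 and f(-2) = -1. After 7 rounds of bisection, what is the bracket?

m = -2.5, f(m) = 13 (+); new bracket [-2.5, -2]
m = -2.25, f(m) = 5.09375 (+); new bracket [-2.25, -2]
m = -2.125, f(m) = 1.832031 (+); new bracket [-2.125, -2]
m = -2.0625, f(m) = 0.3638 (+); new bracket [-2.0625, -2]
m = -2.03125, f(m) = -0.331 (−); new bracket [-2.0625, -2.03125]
m = -2.046875, f(m) = 0.0131 (+); new bracket [-2.046875, -2.03125]
m = -2.0390625, f(m) = -0.1597 (−); new bracket [-2.046875, -2.0390625]

[-2.046875, -2.0390625]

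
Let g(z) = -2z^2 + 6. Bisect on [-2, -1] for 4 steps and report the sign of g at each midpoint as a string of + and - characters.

z = -1.5 gives g = 1.5, positive; keep [-2, -1.5]
z = -1.75 gives g = -0.125, negative; keep [-1.75, -1.5]
z = -1.625 gives g = 0.71875, positive; keep [-1.75, -1.625]
z = -1.6875 gives g = 0.3047, positive; keep [-1.75, -1.6875]

+-++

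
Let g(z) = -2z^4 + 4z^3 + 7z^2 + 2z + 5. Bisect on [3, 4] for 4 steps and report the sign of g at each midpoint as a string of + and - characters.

--++

z = 3.5 gives g = -30.875, negative; keep [3, 3.5]
z = 3.25 gives g = -0.382812, negative; keep [3, 3.25]
z = 3.125 gives g = 10.944824, positive; keep [3.125, 3.25]
z = 3.1875 gives g = 5.5805, positive; keep [3.1875, 3.25]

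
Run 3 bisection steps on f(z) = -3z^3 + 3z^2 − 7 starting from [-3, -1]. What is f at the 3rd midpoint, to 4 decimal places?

3.5469

m = -2, f(m) = 29 (+); new bracket [-2, -1]
m = -1.5, f(m) = 9.875 (+); new bracket [-1.5, -1]
m = -1.25, f(m) = 3.546875 (+); new bracket [-1.25, -1]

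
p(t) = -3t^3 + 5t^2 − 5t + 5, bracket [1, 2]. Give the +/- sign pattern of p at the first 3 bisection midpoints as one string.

-+-

m = 1.5, p(m) = -1.375 (−); new bracket [1, 1.5]
m = 1.25, p(m) = 0.703125 (+); new bracket [1.25, 1.5]
m = 1.375, p(m) = -0.220703 (−); new bracket [1.25, 1.375]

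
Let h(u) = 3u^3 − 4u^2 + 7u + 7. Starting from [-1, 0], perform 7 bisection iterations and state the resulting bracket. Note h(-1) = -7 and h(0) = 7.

m = -0.5, h(m) = 2.125 (+); new bracket [-1, -0.5]
m = -0.75, h(m) = -1.765625 (−); new bracket [-0.75, -0.5]
m = -0.625, h(m) = 0.330078 (+); new bracket [-0.75, -0.625]
m = -0.6875, h(m) = -0.678 (−); new bracket [-0.6875, -0.625]
m = -0.65625, h(m) = -0.1643 (−); new bracket [-0.65625, -0.625]
m = -0.640625, h(m) = 0.0853 (+); new bracket [-0.65625, -0.640625]
m = -0.6484375, h(m) = -0.0389 (−); new bracket [-0.6484375, -0.640625]

[-0.6484375, -0.640625]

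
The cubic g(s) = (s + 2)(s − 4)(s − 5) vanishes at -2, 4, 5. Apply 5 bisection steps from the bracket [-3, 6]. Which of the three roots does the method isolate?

s = 1.5 gives g = 30.625, positive; keep [-3, 1.5]
s = -0.75 gives g = 34.140625, positive; keep [-3, -0.75]
s = -1.875 gives g = 5.048828, positive; keep [-3, -1.875]
s = -2.4375 gives g = -20.947, negative; keep [-2.4375, -1.875]
s = -2.15625 gives g = -6.8837, negative; keep [-2.15625, -1.875]

-2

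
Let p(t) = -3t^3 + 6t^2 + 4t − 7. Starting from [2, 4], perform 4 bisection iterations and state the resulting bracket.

[2, 2.125]

t = 3 gives p = -22, negative; keep [2, 3]
t = 2.5 gives p = -6.375, negative; keep [2, 2.5]
t = 2.25 gives p = -1.796875, negative; keep [2, 2.25]
t = 2.125 gives p = -0.1934, negative; keep [2, 2.125]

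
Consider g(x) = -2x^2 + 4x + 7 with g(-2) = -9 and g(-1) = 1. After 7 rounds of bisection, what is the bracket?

midpoint -1.5: g = -3.5 < 0 → [-1.5, -1]
midpoint -1.25: g = -1.125 < 0 → [-1.25, -1]
midpoint -1.125: g = -0.03125 < 0 → [-1.125, -1]
midpoint -1.0625: g = 0.4922 > 0 → [-1.125, -1.0625]
midpoint -1.09375: g = 0.2324 > 0 → [-1.125, -1.09375]
midpoint -1.109375: g = 0.1011 > 0 → [-1.125, -1.109375]
midpoint -1.1171875: g = 0.035 > 0 → [-1.125, -1.1171875]

[-1.125, -1.1171875]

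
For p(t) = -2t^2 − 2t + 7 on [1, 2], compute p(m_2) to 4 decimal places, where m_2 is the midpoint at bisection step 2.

1.3750

midpoint 1.5: p = -0.5 < 0 → [1, 1.5]
midpoint 1.25: p = 1.375 > 0 → [1.25, 1.5]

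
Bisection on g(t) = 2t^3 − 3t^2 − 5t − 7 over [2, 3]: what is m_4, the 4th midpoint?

g(2.5) = -7 < 0, so the root lies in [2.5, 3]
g(2.75) = -1.84375 < 0, so the root lies in [2.75, 3]
g(2.875) = 1.355469 > 0, so the root lies in [2.75, 2.875]
g(2.8125) = -0.2983 < 0, so the root lies in [2.8125, 2.875]

2.8125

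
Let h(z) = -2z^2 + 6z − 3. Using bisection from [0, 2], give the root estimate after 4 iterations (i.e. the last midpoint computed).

z = 1 gives h = 1, positive; keep [0, 1]
z = 0.5 gives h = -0.5, negative; keep [0.5, 1]
z = 0.75 gives h = 0.375, positive; keep [0.5, 0.75]
z = 0.625 gives h = -0.0312, negative; keep [0.625, 0.75]

0.625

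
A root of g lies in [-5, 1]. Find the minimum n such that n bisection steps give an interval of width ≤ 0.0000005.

24

Width after n steps is 6/2^n. Need 2^n ≥ 6/0.0000005 = 12000000.
2^23 = 8388608 < 12000000 ≤ 2^24 = 16777216, so n = 24.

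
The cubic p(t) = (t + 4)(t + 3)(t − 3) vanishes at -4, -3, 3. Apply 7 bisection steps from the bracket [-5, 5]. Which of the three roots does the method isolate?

m = 0, p(m) = -36 (−); new bracket [0, 5]
m = 2.5, p(m) = -17.875 (−); new bracket [2.5, 5]
m = 3.75, p(m) = 39.234375 (+); new bracket [2.5, 3.75]
m = 3.125, p(m) = 5.4551 (+); new bracket [2.5, 3.125]
m = 2.8125, p(m) = -7.4246 (−); new bracket [2.8125, 3.125]
m = 2.96875, p(m) = -1.2998 (−); new bracket [2.96875, 3.125]
m = 3.046875, p(m) = 1.9974 (+); new bracket [2.96875, 3.046875]

3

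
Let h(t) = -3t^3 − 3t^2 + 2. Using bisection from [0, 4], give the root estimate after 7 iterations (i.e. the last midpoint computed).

m = 2, h(m) = -34 (−); new bracket [0, 2]
m = 1, h(m) = -4 (−); new bracket [0, 1]
m = 0.5, h(m) = 0.875 (+); new bracket [0.5, 1]
m = 0.75, h(m) = -0.9531 (−); new bracket [0.5, 0.75]
m = 0.625, h(m) = 0.0957 (+); new bracket [0.625, 0.75]
m = 0.6875, h(m) = -0.3928 (−); new bracket [0.625, 0.6875]
m = 0.65625, h(m) = -0.1399 (−); new bracket [0.625, 0.65625]

0.65625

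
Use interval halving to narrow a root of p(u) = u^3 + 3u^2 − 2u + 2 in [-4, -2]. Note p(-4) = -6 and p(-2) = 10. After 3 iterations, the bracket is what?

u = -3 gives p = 8, positive; keep [-4, -3]
u = -3.5 gives p = 2.875, positive; keep [-4, -3.5]
u = -3.75 gives p = -1.046875, negative; keep [-3.75, -3.5]

[-3.75, -3.5]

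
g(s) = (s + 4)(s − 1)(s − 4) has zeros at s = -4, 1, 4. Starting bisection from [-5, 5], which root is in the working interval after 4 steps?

g(0) = 16 > 0, so the root lies in [-5, 0]
g(-2.5) = 34.125 > 0, so the root lies in [-5, -2.5]
g(-3.75) = 9.203125 > 0, so the root lies in [-5, -3.75]
g(-4.375) = -16.8809 < 0, so the root lies in [-4.375, -3.75]

-4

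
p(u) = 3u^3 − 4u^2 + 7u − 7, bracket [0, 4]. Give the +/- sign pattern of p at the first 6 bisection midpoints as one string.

+-+++-

m = 2, p(m) = 15 (+); new bracket [0, 2]
m = 1, p(m) = -1 (−); new bracket [1, 2]
m = 1.5, p(m) = 4.625 (+); new bracket [1, 1.5]
m = 1.25, p(m) = 1.3594 (+); new bracket [1, 1.25]
m = 1.125, p(m) = 0.084 (+); new bracket [1, 1.125]
m = 1.0625, p(m) = -0.4797 (−); new bracket [1.0625, 1.125]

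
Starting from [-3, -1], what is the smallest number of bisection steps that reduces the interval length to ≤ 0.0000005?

Width after n steps is 2/2^n. Need 2^n ≥ 2/0.0000005 = 4000000.
2^21 = 2097152 < 4000000 ≤ 2^22 = 4194304, so n = 22.

22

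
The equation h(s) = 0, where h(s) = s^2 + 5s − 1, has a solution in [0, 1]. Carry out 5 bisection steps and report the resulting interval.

[0.1875, 0.21875]

m = 0.5, h(m) = 1.75 (+); new bracket [0, 0.5]
m = 0.25, h(m) = 0.3125 (+); new bracket [0, 0.25]
m = 0.125, h(m) = -0.359375 (−); new bracket [0.125, 0.25]
m = 0.1875, h(m) = -0.0273 (−); new bracket [0.1875, 0.25]
m = 0.21875, h(m) = 0.1416 (+); new bracket [0.1875, 0.21875]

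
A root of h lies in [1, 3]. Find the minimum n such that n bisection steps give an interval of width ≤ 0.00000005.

Width after n steps is 2/2^n. Need 2^n ≥ 2/0.00000005 = 40000000.
2^25 = 33554432 < 40000000 ≤ 2^26 = 67108864, so n = 26.

26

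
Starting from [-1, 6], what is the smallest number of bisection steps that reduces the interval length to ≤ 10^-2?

10

Width after n steps is 7/2^n. Need 2^n ≥ 7/10^-2 = 700.
2^9 = 512 < 700 ≤ 2^10 = 1024, so n = 10.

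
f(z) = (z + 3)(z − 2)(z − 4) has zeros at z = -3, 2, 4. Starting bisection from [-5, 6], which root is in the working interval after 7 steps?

m = 0.5, f(m) = 18.375 (+); new bracket [-5, 0.5]
m = -2.25, f(m) = 19.921875 (+); new bracket [-5, -2.25]
m = -3.625, f(m) = -26.806641 (−); new bracket [-3.625, -2.25]
m = -2.9375, f(m) = 2.1409 (+); new bracket [-3.625, -2.9375]
m = -3.28125, f(m) = -10.8152 (−); new bracket [-3.28125, -2.9375]
m = -3.109375, f(m) = -3.973 (−); new bracket [-3.109375, -2.9375]
m = -3.0234375, f(m) = -0.8269 (−); new bracket [-3.0234375, -2.9375]

-3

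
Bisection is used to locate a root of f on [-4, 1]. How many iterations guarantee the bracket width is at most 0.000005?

Width after n steps is 5/2^n. Need 2^n ≥ 5/0.000005 = 1000000.
2^19 = 524288 < 1000000 ≤ 2^20 = 1048576, so n = 20.

20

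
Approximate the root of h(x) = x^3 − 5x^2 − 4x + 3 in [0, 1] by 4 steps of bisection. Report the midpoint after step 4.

0.4375

x = 0.5 gives h = -0.125, negative; keep [0, 0.5]
x = 0.25 gives h = 1.703125, positive; keep [0.25, 0.5]
x = 0.375 gives h = 0.849609, positive; keep [0.375, 0.5]
x = 0.4375 gives h = 0.3767, positive; keep [0.4375, 0.5]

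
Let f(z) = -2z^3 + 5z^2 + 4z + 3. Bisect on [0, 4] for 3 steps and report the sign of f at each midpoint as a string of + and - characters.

f(2) = 15 > 0, so the root lies in [2, 4]
f(3) = 6 > 0, so the root lies in [3, 4]
f(3.5) = -7.5 < 0, so the root lies in [3, 3.5]

++-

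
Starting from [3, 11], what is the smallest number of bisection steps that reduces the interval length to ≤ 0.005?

11

Width after n steps is 8/2^n. Need 2^n ≥ 8/0.005 = 1600.
2^10 = 1024 < 1600 ≤ 2^11 = 2048, so n = 11.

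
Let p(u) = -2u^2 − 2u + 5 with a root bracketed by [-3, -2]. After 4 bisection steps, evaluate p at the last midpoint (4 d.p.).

-0.1953

m = -2.5, p(m) = -2.5 (−); new bracket [-2.5, -2]
m = -2.25, p(m) = -0.625 (−); new bracket [-2.25, -2]
m = -2.125, p(m) = 0.21875 (+); new bracket [-2.25, -2.125]
m = -2.1875, p(m) = -0.1953 (−); new bracket [-2.1875, -2.125]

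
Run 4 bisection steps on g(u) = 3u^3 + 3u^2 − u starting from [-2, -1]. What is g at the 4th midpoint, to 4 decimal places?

-0.3025

u = -1.5 gives g = -1.875, negative; keep [-1.5, -1]
u = -1.25 gives g = 0.078125, positive; keep [-1.5, -1.25]
u = -1.375 gives g = -0.751953, negative; keep [-1.375, -1.25]
u = -1.3125 gives g = -0.3025, negative; keep [-1.3125, -1.25]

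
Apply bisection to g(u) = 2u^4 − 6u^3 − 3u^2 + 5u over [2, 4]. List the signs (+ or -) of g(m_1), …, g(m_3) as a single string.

-++

u = 3 gives g = -12, negative; keep [3, 4]
u = 3.5 gives g = 23.625, positive; keep [3, 3.5]
u = 3.25 gives g = 1.726562, positive; keep [3, 3.25]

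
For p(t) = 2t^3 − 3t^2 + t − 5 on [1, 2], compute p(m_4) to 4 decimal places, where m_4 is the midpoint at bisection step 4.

midpoint 1.5: p = -3.5 < 0 → [1.5, 2]
midpoint 1.75: p = -1.71875 < 0 → [1.75, 2]
midpoint 1.875: p = -0.488281 < 0 → [1.875, 2]
midpoint 1.9375: p = 0.2222 > 0 → [1.875, 1.9375]

0.2222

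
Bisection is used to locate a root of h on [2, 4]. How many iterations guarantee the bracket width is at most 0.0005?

Width after n steps is 2/2^n. Need 2^n ≥ 2/0.0005 = 4000.
2^11 = 2048 < 4000 ≤ 2^12 = 4096, so n = 12.

12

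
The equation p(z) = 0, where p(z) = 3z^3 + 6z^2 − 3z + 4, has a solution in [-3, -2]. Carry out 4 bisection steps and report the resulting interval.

[-2.625, -2.5625]

m = -2.5, p(m) = 2.125 (+); new bracket [-3, -2.5]
m = -2.75, p(m) = -4.765625 (−); new bracket [-2.75, -2.5]
m = -2.625, p(m) = -1.044922 (−); new bracket [-2.625, -2.5]
m = -2.5625, p(m) = 0.6067 (+); new bracket [-2.625, -2.5625]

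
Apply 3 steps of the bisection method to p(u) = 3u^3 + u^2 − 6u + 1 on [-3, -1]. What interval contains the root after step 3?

midpoint -2: p = -7 < 0 → [-2, -1]
midpoint -1.5: p = 2.125 > 0 → [-2, -1.5]
midpoint -1.75: p = -1.515625 < 0 → [-1.75, -1.5]

[-1.75, -1.5]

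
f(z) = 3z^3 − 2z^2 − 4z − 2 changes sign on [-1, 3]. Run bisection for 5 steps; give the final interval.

[1.625, 1.75]

f(1) = -5 < 0, so the root lies in [1, 3]
f(2) = 6 > 0, so the root lies in [1, 2]
f(1.5) = -2.375 < 0, so the root lies in [1.5, 2]
f(1.75) = 0.9531 > 0, so the root lies in [1.5, 1.75]
f(1.625) = -0.9082 < 0, so the root lies in [1.625, 1.75]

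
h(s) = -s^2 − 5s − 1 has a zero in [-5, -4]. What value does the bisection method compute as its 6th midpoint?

-4.796875

m = -4.5, h(m) = 1.25 (+); new bracket [-5, -4.5]
m = -4.75, h(m) = 0.1875 (+); new bracket [-5, -4.75]
m = -4.875, h(m) = -0.390625 (−); new bracket [-4.875, -4.75]
m = -4.8125, h(m) = -0.0977 (−); new bracket [-4.8125, -4.75]
m = -4.78125, h(m) = 0.0459 (+); new bracket [-4.8125, -4.78125]
m = -4.796875, h(m) = -0.0256 (−); new bracket [-4.796875, -4.78125]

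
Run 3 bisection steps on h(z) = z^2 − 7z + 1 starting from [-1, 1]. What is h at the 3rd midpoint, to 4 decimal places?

z = 0 gives h = 1, positive; keep [0, 1]
z = 0.5 gives h = -2.25, negative; keep [0, 0.5]
z = 0.25 gives h = -0.6875, negative; keep [0, 0.25]

-0.6875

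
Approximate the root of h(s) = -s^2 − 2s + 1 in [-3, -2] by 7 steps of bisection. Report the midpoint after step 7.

m = -2.5, h(m) = -0.25 (−); new bracket [-2.5, -2]
m = -2.25, h(m) = 0.4375 (+); new bracket [-2.5, -2.25]
m = -2.375, h(m) = 0.109375 (+); new bracket [-2.5, -2.375]
m = -2.4375, h(m) = -0.0664 (−); new bracket [-2.4375, -2.375]
m = -2.40625, h(m) = 0.0225 (+); new bracket [-2.4375, -2.40625]
m = -2.421875, h(m) = -0.0217 (−); new bracket [-2.421875, -2.40625]
m = -2.4140625, h(m) = 0.0004 (+); new bracket [-2.421875, -2.4140625]

-2.4140625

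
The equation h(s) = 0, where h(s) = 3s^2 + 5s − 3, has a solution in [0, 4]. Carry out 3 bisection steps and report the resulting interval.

[0, 0.5]

s = 2 gives h = 19, positive; keep [0, 2]
s = 1 gives h = 5, positive; keep [0, 1]
s = 0.5 gives h = 0.25, positive; keep [0, 0.5]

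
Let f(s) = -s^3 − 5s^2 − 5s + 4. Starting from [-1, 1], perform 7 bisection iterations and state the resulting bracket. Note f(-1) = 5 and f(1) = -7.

f(0) = 4 > 0, so the root lies in [0, 1]
f(0.5) = 0.125 > 0, so the root lies in [0.5, 1]
f(0.75) = -2.984375 < 0, so the root lies in [0.5, 0.75]
f(0.625) = -1.3223 < 0, so the root lies in [0.5, 0.625]
f(0.5625) = -0.5725 < 0, so the root lies in [0.5, 0.5625]
f(0.53125) = -0.2173 < 0, so the root lies in [0.5, 0.53125]
f(0.515625) = -0.0446 < 0, so the root lies in [0.5, 0.515625]

[0.5, 0.515625]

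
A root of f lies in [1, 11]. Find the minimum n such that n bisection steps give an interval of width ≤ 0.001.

Width after n steps is 10/2^n. Need 2^n ≥ 10/0.001 = 10000.
2^13 = 8192 < 10000 ≤ 2^14 = 16384, so n = 14.

14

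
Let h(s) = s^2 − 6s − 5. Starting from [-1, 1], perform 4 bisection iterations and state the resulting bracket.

m = 0, h(m) = -5 (−); new bracket [-1, 0]
m = -0.5, h(m) = -1.75 (−); new bracket [-1, -0.5]
m = -0.75, h(m) = 0.0625 (+); new bracket [-0.75, -0.5]
m = -0.625, h(m) = -0.8594 (−); new bracket [-0.75, -0.625]

[-0.75, -0.625]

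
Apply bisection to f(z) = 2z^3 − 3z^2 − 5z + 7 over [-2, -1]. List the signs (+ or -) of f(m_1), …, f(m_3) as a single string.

f(-1.5) = 1 > 0, so the root lies in [-2, -1.5]
f(-1.75) = -4.15625 < 0, so the root lies in [-1.75, -1.5]
f(-1.625) = -1.378906 < 0, so the root lies in [-1.625, -1.5]

+--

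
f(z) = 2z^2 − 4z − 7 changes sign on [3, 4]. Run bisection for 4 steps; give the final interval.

midpoint 3.5: f = 3.5 > 0 → [3, 3.5]
midpoint 3.25: f = 1.125 > 0 → [3, 3.25]
midpoint 3.125: f = 0.03125 > 0 → [3, 3.125]
midpoint 3.0625: f = -0.4922 < 0 → [3.0625, 3.125]

[3.0625, 3.125]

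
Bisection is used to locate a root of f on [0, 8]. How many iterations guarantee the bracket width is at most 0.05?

8

Width after n steps is 8/2^n. Need 2^n ≥ 8/0.05 = 160.
2^7 = 128 < 160 ≤ 2^8 = 256, so n = 8.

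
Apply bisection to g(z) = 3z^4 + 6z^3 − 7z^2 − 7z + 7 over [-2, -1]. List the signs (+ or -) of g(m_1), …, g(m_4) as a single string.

-+--

g(-1.5) = -3.3125 < 0, so the root lies in [-1.5, -1]
g(-1.25) = 0.417969 > 0, so the root lies in [-1.5, -1.25]
g(-1.375) = -1.483643 < 0, so the root lies in [-1.375, -1.25]
g(-1.3125) = -0.5344 < 0, so the root lies in [-1.3125, -1.25]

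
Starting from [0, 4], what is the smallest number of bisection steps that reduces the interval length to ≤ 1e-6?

Width after n steps is 4/2^n. Need 2^n ≥ 4/1e-6 = 4000000.
2^21 = 2097152 < 4000000 ≤ 2^22 = 4194304, so n = 22.

22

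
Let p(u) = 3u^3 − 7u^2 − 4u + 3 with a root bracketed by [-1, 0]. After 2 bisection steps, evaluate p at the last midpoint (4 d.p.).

0.7969

midpoint -0.5: p = 2.875 > 0 → [-1, -0.5]
midpoint -0.75: p = 0.796875 > 0 → [-1, -0.75]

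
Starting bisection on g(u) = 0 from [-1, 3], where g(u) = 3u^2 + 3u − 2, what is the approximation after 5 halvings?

midpoint 1: g = 4 > 0 → [-1, 1]
midpoint 0: g = -2 < 0 → [0, 1]
midpoint 0.5: g = 0.25 > 0 → [0, 0.5]
midpoint 0.25: g = -1.0625 < 0 → [0.25, 0.5]
midpoint 0.375: g = -0.4531 < 0 → [0.375, 0.5]

0.375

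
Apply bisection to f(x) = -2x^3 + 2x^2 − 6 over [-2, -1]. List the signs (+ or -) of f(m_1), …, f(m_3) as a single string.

++-

m = -1.5, f(m) = 5.25 (+); new bracket [-1.5, -1]
m = -1.25, f(m) = 1.03125 (+); new bracket [-1.25, -1]
m = -1.125, f(m) = -0.621094 (−); new bracket [-1.25, -1.125]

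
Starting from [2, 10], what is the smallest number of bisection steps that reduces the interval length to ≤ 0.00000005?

Width after n steps is 8/2^n. Need 2^n ≥ 8/0.00000005 = 160000000.
2^27 = 134217728 < 160000000 ≤ 2^28 = 268435456, so n = 28.

28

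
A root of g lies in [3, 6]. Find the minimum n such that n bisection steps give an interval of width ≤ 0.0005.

13

Width after n steps is 3/2^n. Need 2^n ≥ 3/0.0005 = 6000.
2^12 = 4096 < 6000 ≤ 2^13 = 8192, so n = 13.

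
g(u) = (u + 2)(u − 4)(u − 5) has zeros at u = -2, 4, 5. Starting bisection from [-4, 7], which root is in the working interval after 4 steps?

-2

u = 1.5 gives g = 30.625, positive; keep [-4, 1.5]
u = -1.25 gives g = 24.609375, positive; keep [-4, -1.25]
u = -2.625 gives g = -31.572266, negative; keep [-2.625, -1.25]
u = -1.9375 gives g = 2.5745, positive; keep [-2.625, -1.9375]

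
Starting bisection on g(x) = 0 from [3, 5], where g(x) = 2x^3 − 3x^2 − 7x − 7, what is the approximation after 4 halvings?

x = 4 gives g = 45, positive; keep [3, 4]
x = 3.5 gives g = 17.5, positive; keep [3, 3.5]
x = 3.25 gives g = 7.21875, positive; keep [3, 3.25]
x = 3.125 gives g = 2.8633, positive; keep [3, 3.125]

3.125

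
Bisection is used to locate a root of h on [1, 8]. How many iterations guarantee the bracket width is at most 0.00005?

Width after n steps is 7/2^n. Need 2^n ≥ 7/0.00005 = 140000.
2^17 = 131072 < 140000 ≤ 2^18 = 262144, so n = 18.

18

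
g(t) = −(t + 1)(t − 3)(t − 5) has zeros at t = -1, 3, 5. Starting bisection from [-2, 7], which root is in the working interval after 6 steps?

-1

m = 2.5, g(m) = -4.375 (−); new bracket [-2, 2.5]
m = 0.25, g(m) = -16.328125 (−); new bracket [-2, 0.25]
m = -0.875, g(m) = -2.845703 (−); new bracket [-2, -0.875]
m = -1.4375, g(m) = 12.4978 (+); new bracket [-1.4375, -0.875]
m = -1.15625, g(m) = 3.998 (+); new bracket [-1.15625, -0.875]
m = -1.015625, g(m) = 0.3774 (+); new bracket [-1.015625, -0.875]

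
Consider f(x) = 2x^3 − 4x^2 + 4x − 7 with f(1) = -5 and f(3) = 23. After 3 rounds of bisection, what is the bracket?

x = 2 gives f = 1, positive; keep [1, 2]
x = 1.5 gives f = -3.25, negative; keep [1.5, 2]
x = 1.75 gives f = -1.53125, negative; keep [1.75, 2]

[1.75, 2]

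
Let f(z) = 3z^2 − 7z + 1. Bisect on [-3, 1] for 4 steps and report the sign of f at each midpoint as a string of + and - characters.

f(-1) = 11 > 0, so the root lies in [-1, 1]
f(0) = 1 > 0, so the root lies in [0, 1]
f(0.5) = -1.75 < 0, so the root lies in [0, 0.5]
f(0.25) = -0.5625 < 0, so the root lies in [0, 0.25]

++--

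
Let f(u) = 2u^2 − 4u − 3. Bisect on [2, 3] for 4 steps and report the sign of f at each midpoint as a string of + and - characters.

m = 2.5, f(m) = -0.5 (−); new bracket [2.5, 3]
m = 2.75, f(m) = 1.125 (+); new bracket [2.5, 2.75]
m = 2.625, f(m) = 0.28125 (+); new bracket [2.5, 2.625]
m = 2.5625, f(m) = -0.1172 (−); new bracket [2.5625, 2.625]

-++-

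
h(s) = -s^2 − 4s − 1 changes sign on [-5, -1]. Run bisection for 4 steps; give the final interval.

[-3.75, -3.5]

s = -3 gives h = 2, positive; keep [-5, -3]
s = -4 gives h = -1, negative; keep [-4, -3]
s = -3.5 gives h = 0.75, positive; keep [-4, -3.5]
s = -3.75 gives h = -0.0625, negative; keep [-3.75, -3.5]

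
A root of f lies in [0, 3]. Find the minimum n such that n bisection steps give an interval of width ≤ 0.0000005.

23

Width after n steps is 3/2^n. Need 2^n ≥ 3/0.0000005 = 6000000.
2^22 = 4194304 < 6000000 ≤ 2^23 = 8388608, so n = 23.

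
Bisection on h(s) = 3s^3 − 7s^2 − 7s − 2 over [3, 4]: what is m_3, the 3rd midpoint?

s = 3.5 gives h = 16.375, positive; keep [3, 3.5]
s = 3.25 gives h = 4.296875, positive; keep [3, 3.25]
s = 3.125 gives h = -0.681641, negative; keep [3.125, 3.25]

3.125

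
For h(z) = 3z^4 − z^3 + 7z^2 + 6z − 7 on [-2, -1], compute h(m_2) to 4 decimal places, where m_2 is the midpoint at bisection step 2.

h(-1.5) = 18.3125 > 0, so the root lies in [-1.5, -1]
h(-1.25) = 5.714844 > 0, so the root lies in [-1.25, -1]

5.7148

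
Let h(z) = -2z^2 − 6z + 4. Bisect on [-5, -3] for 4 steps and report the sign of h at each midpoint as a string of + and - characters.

z = -4 gives h = -4, negative; keep [-4, -3]
z = -3.5 gives h = 0.5, positive; keep [-4, -3.5]
z = -3.75 gives h = -1.625, negative; keep [-3.75, -3.5]
z = -3.625 gives h = -0.5312, negative; keep [-3.625, -3.5]

-+--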